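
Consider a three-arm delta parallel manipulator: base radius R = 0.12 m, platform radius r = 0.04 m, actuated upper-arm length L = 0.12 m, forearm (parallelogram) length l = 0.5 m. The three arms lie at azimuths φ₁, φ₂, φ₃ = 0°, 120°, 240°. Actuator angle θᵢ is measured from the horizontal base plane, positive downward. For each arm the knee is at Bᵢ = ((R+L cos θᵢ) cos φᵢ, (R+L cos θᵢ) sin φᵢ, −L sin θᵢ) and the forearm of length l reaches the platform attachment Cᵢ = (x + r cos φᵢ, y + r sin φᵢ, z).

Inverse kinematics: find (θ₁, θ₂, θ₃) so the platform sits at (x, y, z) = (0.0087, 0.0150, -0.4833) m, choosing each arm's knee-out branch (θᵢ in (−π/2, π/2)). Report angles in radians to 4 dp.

arm 1 (φ=0.0°): x'=0.0087, y'=0.0150
  A cos θ + B sin θ = C:  0.0713·cos θ + -0.4833·sin θ = -0.0137
  θ1 = atan2(B,A) + arccos(C/0.4885) = 0.1745
φ2=120.0° → target in arm frame (0.0086, -0.0150)
  e−x'=0.0714;  (l²−L²−(e−x')²−y'²−z²)/2L = -0.0137
  γ=atan2(-0.4833,0.0714)=-1.4242;  ψ=arccos(-0.0281)=1.5989;  θ2=γ+ψ≈0.1747
rotate P by −φ3: (-0.0173, 0.0000, -0.4833)
  e−x'=0.0973;  (l²−L²−(e−x')²−y'²−z²)/2L = -0.0311
  γ=atan2(-0.4833,0.0973)=-1.3720;  ψ=arccos(-0.0630)=1.6338;  θ3=γ+ψ≈0.2618

θ₁ = 0.1745, θ₂ = 0.1747, θ₃ = 0.2618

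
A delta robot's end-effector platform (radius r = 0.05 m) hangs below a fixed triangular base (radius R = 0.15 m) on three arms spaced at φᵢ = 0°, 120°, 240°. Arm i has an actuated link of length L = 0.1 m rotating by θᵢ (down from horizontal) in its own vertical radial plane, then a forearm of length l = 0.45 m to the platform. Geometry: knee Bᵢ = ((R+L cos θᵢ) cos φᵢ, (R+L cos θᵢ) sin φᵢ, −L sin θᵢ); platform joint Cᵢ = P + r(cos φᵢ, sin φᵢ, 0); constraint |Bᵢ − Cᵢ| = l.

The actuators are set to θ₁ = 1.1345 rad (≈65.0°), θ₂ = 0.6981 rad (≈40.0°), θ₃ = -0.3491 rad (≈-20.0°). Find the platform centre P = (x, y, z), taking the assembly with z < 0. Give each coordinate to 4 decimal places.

(-0.1466, -0.1276, -0.4112)

φ1=0.0°: virtual centre (0.1423, 0.0000, -0.0906), radius l
φ2=120.0°: virtual centre (-0.0883, 0.1529, -0.0643), radius l
arm 3 at φ=240.0°: ρ3 = 0.1940;  O3 = (-0.0970, -0.1680, 0.0342)
eliminate P² terms by subtracting sphere 1 from 2 and 3
linear system: -0.4611x+0.3059y = 0.0069−0.0527z; -0.4785x+-0.3360y = 0.0103−0.2497z
det = 0.3013;  x = -0.0182+0.3123z,  y = -0.0049+0.2984z
sphere 1 gives Az²+Bz+C=0 with A=1.1866, B=0.0781, C=-0.1685;  B²−4AC=0.8060;  roots -0.4112, 0.3454;  negative root z = -0.4112
x = -0.1466, y = -0.1276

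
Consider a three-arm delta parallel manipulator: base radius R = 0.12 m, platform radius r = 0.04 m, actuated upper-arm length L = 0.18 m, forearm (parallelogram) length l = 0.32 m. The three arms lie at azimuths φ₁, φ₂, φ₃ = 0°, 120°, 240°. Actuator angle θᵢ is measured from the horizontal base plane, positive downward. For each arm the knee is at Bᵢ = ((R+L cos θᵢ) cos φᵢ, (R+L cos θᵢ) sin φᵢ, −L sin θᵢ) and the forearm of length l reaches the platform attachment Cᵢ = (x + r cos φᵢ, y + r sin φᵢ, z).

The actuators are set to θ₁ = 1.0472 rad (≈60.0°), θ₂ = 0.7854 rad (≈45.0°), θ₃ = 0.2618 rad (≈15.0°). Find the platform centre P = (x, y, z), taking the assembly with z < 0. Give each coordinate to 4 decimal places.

arm 1 at φ=0.0°: e+L cos θ1 = 0.1700;  centre 1 = (0.1700, 0.0000, -0.1559)
φ2=120.0°: virtual centre (-0.1036, 0.1795, -0.1273), radius l
centre 3 = (0.2539·cos240.0°, 0.2539·sin240.0°, -0.0466) = (-0.1269, -0.2199, -0.0466)
|centre ₂|²−|centre ₁|² = 0.0060;  |centre ₃|²−|centre ₁|² = 0.0134
plane₁₂: -0.5473x+0.3590y+0.0572z = 0.0060
Cramer: x(z) = -0.0164+0.2283z;  y(z) = -0.0084+0.1887z
quadratic in z: (1.0878)z²+(0.2235)z+(-0.0433)=0, √Δ=0.4881 → z ∈ {-0.3271, 0.1217}; z = -0.3271 (taking z<0)
x = -0.0911, y = -0.0701

(-0.0911, -0.0701, -0.3271)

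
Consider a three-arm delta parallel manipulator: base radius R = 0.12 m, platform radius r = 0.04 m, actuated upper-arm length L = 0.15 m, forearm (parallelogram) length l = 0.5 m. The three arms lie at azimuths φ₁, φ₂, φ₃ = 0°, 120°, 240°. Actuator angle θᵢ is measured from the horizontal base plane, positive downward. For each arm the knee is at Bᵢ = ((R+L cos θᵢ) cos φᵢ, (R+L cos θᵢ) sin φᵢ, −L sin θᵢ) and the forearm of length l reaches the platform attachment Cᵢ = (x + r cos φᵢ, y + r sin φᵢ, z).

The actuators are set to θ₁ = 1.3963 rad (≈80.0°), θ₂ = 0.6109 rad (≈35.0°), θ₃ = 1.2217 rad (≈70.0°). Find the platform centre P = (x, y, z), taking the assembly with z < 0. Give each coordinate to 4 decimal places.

φ1=0.0°: virtual centre (0.1060, 0.0000, -0.1477), radius l
centre 2 = (0.2029·cos120.0°, 0.2029·sin120.0°, -0.0860) = (-0.1014, 0.1757, -0.0860)
arm 3 at φ=240.0°: e+L cos θ3 = 0.1313;  centre 3 = (-0.0657, -0.1137, -0.1410)
eliminate P² terms by subtracting sphere 1 from 2 and 3
plane₁₂: -0.4150x+0.3514y+0.1234z = 0.0155
det = 0.2150;  x = -0.0230+0.1526z,  y = 0.0169+-0.1709z
into |P−centre ₁|² = l²: 1.0525z² + 0.2503z + -0.2112 = 0;  Δ = 0.9520;  z = -0.5824 or 0.3446 → z<0 root = -0.5824
x = -0.1119, y = 0.1165

(-0.1119, 0.1165, -0.5824)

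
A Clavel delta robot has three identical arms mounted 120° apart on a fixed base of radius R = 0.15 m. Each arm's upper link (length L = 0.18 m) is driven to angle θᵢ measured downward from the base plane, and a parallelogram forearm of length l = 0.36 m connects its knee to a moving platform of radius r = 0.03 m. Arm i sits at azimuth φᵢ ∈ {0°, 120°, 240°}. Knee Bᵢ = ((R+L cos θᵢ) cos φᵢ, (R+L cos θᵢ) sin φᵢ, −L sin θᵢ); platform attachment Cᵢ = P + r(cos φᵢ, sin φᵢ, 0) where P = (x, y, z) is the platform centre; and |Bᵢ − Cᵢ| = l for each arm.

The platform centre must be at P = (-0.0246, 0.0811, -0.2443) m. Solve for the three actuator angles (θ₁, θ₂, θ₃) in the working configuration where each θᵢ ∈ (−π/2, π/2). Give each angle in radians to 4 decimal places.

θ₁ = 0.4361, θ₂ = -0.2612, θ₃ = 0.6108

φ1=0.0° → target in arm frame (-0.0246, 0.0811)
  A cos θ + B sin θ = C:  0.1446·cos θ + -0.2443·sin θ = 0.0279
  γ=atan2(-0.2443,0.1446)=-1.0364;  ψ=arccos(0.0982)=1.4725;  θ1=γ+ψ≈0.4361
rotate P by −φ2: (0.0825, -0.0192, -0.2443)
  e−x'=0.0375;  (l²−L²−(e−x')²−y'²−z²)/2L = 0.0993
  √(A²+B²)=0.2472;  θ2 = -1.4186+1.1574 ≈ -0.2612
arm 3 (φ=240.0°): x'=-0.0579, y'=-0.0619
  e−x'=0.1779;  (l²−L²−(e−x')²−y'²−z²)/2L = 0.0056
  θ3 = atan2(B,A) + arccos(C/0.3022) = 0.6108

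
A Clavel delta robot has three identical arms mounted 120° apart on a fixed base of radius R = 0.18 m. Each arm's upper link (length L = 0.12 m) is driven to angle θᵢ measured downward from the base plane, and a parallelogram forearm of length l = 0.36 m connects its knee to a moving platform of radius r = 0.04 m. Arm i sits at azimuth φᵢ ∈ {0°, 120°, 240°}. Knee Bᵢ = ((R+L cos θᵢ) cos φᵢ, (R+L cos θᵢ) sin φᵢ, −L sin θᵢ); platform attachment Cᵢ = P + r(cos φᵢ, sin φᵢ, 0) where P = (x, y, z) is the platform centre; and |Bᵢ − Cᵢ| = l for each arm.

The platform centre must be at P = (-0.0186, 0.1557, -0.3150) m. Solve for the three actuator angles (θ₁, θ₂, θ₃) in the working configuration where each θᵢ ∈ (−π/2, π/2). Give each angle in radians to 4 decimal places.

θ₁ = 0.8724, θ₂ = -0.1745, θ₃ = 1.3960

φ1=0.0° → target in arm frame (-0.0186, 0.1557)
  A cos θ + B sin θ = C:  0.1586·cos θ + -0.3150·sin θ = -0.1393
  θ1 = atan2(B,A) + arccos(C/0.3527) = 0.8724
rotate P by −φ2: (0.1441, -0.0617, -0.3150)
  e−x'=-0.0041;  (l²−L²−(e−x')²−y'²−z²)/2L = 0.0506
  √(A²+B²)=0.3150;  θ2 = -1.5839+1.4095 ≈ -0.1745
φ3=240.0° → target in arm frame (-0.1255, -0.0940)
  A cos θ + B sin θ = C:  0.2655·cos θ + -0.3150·sin θ = -0.2640
  θ3 = atan2(B,A) + arccos(C/0.4120) = 1.3960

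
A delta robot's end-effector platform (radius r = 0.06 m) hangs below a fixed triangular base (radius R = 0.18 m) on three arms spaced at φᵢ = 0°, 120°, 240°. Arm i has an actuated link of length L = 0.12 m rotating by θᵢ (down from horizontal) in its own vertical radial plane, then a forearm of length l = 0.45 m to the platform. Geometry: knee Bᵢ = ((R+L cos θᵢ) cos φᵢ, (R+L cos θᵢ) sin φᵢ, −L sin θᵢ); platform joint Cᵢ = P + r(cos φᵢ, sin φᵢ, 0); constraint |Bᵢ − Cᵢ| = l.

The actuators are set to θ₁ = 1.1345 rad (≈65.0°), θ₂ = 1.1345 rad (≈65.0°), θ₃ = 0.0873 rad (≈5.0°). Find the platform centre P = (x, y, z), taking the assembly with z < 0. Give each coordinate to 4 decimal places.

(-0.0814, -0.1409, -0.4539)

centre 1 = (0.1707·cos0.0°, 0.1707·sin0.0°, -0.1088) = (0.1707, 0.0000, -0.1088)
centre 2 = (0.1707·cos120.0°, 0.1707·sin120.0°, -0.1088) = (-0.0854, 0.1478, -0.1088)
centre 3 = (0.2395·cos240.0°, 0.2395·sin240.0°, -0.0105) = (-0.1198, -0.2075, -0.0105)
|centre ₂|²−|centre ₁|² = 0.0000;  |centre ₃|²−|centre ₁|² = 0.0165
[-0.5121 0.2957 0.0000]·P = 0.0000;  [-0.5810 -0.4149 0.1966]·P = 0.0165
det = 0.3843;  x = -0.0127+0.1513z,  y = -0.0220+0.2620z
quadratic in z: (1.0915)z²+(0.1505)z+(-0.1565)=0, √Δ=0.8403 → z ∈ {-0.4539, 0.3160}; z = -0.4539 (taking z<0)
x = -0.0814, y = -0.1409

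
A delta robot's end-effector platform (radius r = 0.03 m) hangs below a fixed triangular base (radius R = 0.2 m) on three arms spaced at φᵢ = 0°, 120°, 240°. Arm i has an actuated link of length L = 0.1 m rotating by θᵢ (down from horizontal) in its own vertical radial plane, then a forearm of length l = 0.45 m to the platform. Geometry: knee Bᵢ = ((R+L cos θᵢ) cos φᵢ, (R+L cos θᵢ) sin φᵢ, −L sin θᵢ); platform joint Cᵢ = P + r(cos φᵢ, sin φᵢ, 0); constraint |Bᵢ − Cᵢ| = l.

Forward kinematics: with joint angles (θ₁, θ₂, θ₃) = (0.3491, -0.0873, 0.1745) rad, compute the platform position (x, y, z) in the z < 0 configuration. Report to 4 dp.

φ1=0.0°: virtual centre (0.2640, 0.0000, -0.0342), radius l
arm 2 at φ=120.0°: (R−r)+L cos θ2 = 0.2696;  S2 = (-0.1348, 0.2335, 0.0087)
φ3=240.0°: virtual centre (-0.1342, -0.2325, -0.0174), radius l
|S₂|²−|S₁|² = 0.0019;  |S₃|²−|S₁|² = 0.0015
plane₁₂: -0.7976x+0.4670y+0.0858z = 0.0019
Cramer: x(z) = -0.0022+0.0749z;  y(z) = 0.0004-0.0559z
sphere 1 gives Az²+Bz+C=0 with A=1.0087, B=0.0285, C=-0.1305;  B²−4AC=0.5274;  roots -0.3741, 0.3458;  negative root z = -0.3741
x = -0.0302, y = 0.0213

(-0.0302, 0.0213, -0.3741)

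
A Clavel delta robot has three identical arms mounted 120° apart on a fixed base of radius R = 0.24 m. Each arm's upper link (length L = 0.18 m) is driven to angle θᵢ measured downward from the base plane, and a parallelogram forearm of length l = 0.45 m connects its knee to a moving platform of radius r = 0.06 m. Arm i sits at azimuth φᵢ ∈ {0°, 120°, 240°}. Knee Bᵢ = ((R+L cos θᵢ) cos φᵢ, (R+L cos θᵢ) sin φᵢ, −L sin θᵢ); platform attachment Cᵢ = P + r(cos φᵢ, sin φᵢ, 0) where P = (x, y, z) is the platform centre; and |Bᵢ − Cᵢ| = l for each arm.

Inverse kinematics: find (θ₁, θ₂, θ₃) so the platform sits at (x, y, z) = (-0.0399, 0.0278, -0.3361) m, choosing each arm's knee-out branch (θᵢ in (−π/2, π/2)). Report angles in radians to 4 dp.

rotate P by −φ1: (-0.0399, 0.0278, -0.3361)
  e−x'=0.2199;  (l²−L²−(e−x')²−y'²−z²)/2L = 0.0222
  γ=atan2(-0.3361,0.2199)=-0.9914;  ψ=arccos(0.0554)=1.5154;  θ1=γ+ψ≈0.5240
rotate P by −φ2: (0.0440, 0.0207, -0.3361)
  A=0.1360, B=-0.3361, C=(l²−L²−A²−y'²−z²)/(2L)=0.1062
  γ=atan2(-0.3361,0.1360)=-1.1864;  ψ=arccos(0.2928)=1.2736;  θ2=γ+ψ≈0.0872
φ3=240.0° → target in arm frame (-0.0041, -0.0485)
  A=0.1841, B=-0.3361, C=(l²−L²−A²−y'²−z²)/(2L)=0.0580
  √(A²+B²)=0.3832;  θ3 = -1.0696+1.4188 ≈ 0.3492

θ₁ = 0.5240, θ₂ = 0.0872, θ₃ = 0.3492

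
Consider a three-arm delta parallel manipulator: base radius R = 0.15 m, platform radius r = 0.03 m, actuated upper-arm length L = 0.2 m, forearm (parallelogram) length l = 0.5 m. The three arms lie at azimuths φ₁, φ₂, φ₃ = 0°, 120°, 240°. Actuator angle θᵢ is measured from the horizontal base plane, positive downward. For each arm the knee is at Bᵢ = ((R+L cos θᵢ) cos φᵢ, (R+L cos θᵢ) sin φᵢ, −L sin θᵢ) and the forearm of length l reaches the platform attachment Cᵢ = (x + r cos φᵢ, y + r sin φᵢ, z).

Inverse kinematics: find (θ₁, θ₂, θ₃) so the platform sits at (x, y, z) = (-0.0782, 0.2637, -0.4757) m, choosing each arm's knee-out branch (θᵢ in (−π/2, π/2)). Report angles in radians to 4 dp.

arm 1 (φ=0.0°): x'=-0.0782, y'=0.2637
  e−x'=0.1982;  (l²−L²−(e−x')²−y'²−z²)/2L = -0.3128
  √(A²+B²)=0.5153;  θ1 = -1.1760+2.2230 ≈ 1.0470
φ2=120.0° → target in arm frame (0.2675, -0.0641)
  A=-0.1475, B=-0.4757, C=(l²−L²−A²−y'²−z²)/(2L)=-0.1054
  √(A²+B²)=0.4980;  θ2 = -1.8714+1.7840 ≈ -0.0874
φ3=240.0° → target in arm frame (-0.1893, -0.1996)
  A=0.3093, B=-0.4757, C=(l²−L²−A²−y'²−z²)/(2L)=-0.3794
  θ3 = atan2(B,A) + arccos(C/0.5674) = 1.3089

θ₁ = 1.0470, θ₂ = -0.0874, θ₃ = 1.3089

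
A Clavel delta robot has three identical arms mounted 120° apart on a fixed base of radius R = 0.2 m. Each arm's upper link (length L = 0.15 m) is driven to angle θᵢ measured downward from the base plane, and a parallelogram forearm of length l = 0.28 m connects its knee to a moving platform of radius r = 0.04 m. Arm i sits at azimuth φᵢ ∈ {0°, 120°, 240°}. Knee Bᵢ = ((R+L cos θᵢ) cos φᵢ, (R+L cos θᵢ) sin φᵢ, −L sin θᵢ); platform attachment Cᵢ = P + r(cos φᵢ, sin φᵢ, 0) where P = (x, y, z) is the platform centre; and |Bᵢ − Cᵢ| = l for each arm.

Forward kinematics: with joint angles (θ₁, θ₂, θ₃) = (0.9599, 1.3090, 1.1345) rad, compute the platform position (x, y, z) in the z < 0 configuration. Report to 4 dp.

(0.0315, -0.0192, -0.3018)

φ1=0.0°: virtual centre (0.2460, 0.0000, -0.1229), radius l
φ2=120.0°: virtual centre (-0.0994, 0.1722, -0.1449), radius l
φ3=240.0°: virtual centre (-0.1117, -0.1935, -0.1359), radius l
eliminate P² terms by subtracting sphere 1 from 2 and 3
[-0.6909 0.3444 -0.0440]·P = -0.0151;  [-0.7155 -0.3869 -0.0262]·P = -0.0072
det = 0.5137;  x = 0.0162+-0.0507z,  y = -0.0113+0.0262z
sphere 1 gives Az²+Bz+C=0 with A=1.0033, B=0.2685, C=-0.0104;  B²−4AC=0.1137;  roots -0.3018, 0.0342;  negative root z = -0.3018
x = 0.0315, y = -0.0192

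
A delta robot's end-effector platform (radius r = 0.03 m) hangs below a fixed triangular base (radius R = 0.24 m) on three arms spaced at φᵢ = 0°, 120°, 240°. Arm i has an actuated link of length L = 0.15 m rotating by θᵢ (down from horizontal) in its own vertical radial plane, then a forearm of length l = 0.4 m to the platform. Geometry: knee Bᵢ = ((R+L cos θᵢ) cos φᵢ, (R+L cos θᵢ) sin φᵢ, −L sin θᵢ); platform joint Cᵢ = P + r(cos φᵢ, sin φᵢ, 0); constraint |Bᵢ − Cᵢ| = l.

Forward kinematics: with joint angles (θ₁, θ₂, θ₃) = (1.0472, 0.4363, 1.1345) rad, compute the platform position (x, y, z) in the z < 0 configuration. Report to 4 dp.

(-0.0313, 0.0754, -0.3628)

φ1=0.0°: virtual centre (0.2850, 0.0000, -0.1299), radius l
φ2=120.0°: virtual centre (-0.1730, 0.2996, -0.0634), radius l
S3 = (0.2734·cos240.0°, 0.2734·sin240.0°, -0.1359) = (-0.1367, -0.2368, -0.1359)
|S₂|²−|S₁|² = 0.0256;  |S₃|²−|S₁|² = -0.0049
[-0.9159 0.5992 0.1330]·P = 0.0256;  [-0.8434 -0.4735 -0.0121]·P = -0.0049
det = 0.9391;  x = -0.0098+0.0594z,  y = 0.0277+-0.1313z
sphere 1 gives Az²+Bz+C=0 with A=1.0208, B=0.2175, C=-0.0555;  B²−4AC=0.2737;  roots -0.3628, 0.1497;  negative root z = -0.3628
x = -0.0313, y = 0.0754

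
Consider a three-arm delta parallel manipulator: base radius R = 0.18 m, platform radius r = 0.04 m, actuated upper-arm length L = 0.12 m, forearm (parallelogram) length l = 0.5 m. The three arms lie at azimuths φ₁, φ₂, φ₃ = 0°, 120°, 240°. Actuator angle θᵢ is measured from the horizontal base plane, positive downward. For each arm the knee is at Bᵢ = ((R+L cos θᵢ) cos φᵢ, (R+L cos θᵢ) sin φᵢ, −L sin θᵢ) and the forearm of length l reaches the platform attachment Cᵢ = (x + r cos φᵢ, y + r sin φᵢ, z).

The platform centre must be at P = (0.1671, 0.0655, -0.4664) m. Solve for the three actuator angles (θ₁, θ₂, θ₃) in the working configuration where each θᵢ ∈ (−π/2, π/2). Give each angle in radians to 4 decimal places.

rotate P by −φ1: (0.1671, 0.0655, -0.4664)
  A cos θ + B sin θ = C:  -0.0271·cos θ + -0.4664·sin θ = 0.0544
  √(A²+B²)=0.4672;  θ1 = -1.6288+1.4542 ≈ -0.1747
rotate P by −φ2: (-0.0268, -0.1775, -0.4664)
  A=0.1668, B=-0.4664, C=(l²−L²−A²−y'²−z²)/(2L)=-0.1719
  γ=atan2(-0.4664,0.1668)=-1.2273;  ψ=arccos(-0.3470)=1.9252;  θ2=γ+ψ≈0.6979
φ3=240.0° → target in arm frame (-0.1403, 0.1120)
  A cos θ + B sin θ = C:  0.2803·cos θ + -0.4664·sin θ = -0.3042
  √(A²+B²)=0.5441;  θ3 = -1.0297+2.1641 ≈ 1.1344

θ₁ = -0.1747, θ₂ = 0.6979, θ₃ = 1.1344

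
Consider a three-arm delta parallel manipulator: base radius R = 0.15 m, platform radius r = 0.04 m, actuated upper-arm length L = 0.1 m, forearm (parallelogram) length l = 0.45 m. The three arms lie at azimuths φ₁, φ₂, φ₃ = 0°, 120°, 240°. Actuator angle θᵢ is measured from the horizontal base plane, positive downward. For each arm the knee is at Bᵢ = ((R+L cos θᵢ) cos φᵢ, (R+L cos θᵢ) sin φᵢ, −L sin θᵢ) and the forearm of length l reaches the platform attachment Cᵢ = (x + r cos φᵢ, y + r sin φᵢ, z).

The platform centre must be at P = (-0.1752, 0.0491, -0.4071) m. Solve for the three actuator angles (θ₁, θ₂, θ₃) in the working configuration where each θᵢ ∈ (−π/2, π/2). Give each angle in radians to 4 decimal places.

θ₁ = 1.2215, θ₂ = -0.1747, θ₃ = 0.2617

arm 1 (φ=0.0°): x'=-0.1752, y'=0.0491
  A cos θ + B sin θ = C:  0.2852·cos θ + -0.4071·sin θ = -0.2849
  θ1 = atan2(B,A) + arccos(C/0.4971) = 1.2215
arm 2 (φ=120.0°): x'=0.1301, y'=0.1272
  A cos θ + B sin θ = C:  -0.0201·cos θ + -0.4071·sin θ = 0.0510
  θ2 = atan2(B,A) + arccos(C/0.4076) = -0.1747
rotate P by −φ3: (0.0451, -0.1763, -0.4071)
  A cos θ + B sin θ = C:  0.0649·cos θ + -0.4071·sin θ = -0.0426
  √(A²+B²)=0.4122;  θ3 = -1.4127+1.6743 ≈ 0.2617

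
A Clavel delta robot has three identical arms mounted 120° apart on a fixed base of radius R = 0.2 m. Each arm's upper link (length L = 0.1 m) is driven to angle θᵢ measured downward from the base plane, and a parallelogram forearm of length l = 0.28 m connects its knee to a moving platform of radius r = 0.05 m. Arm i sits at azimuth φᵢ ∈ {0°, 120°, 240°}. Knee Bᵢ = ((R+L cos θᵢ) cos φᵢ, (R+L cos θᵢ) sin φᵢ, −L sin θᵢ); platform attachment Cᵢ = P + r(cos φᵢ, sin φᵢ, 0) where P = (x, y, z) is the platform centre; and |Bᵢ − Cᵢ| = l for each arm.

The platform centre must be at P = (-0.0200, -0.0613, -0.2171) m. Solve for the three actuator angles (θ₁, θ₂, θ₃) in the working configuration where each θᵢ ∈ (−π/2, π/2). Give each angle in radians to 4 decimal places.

θ₁ = 0.8724, θ₂ = 1.0476, θ₃ = 0.0872

arm 1 (φ=0.0°): x'=-0.0200, y'=-0.0613
  A cos θ + B sin θ = C:  0.1700·cos θ + -0.2171·sin θ = -0.0570
  γ=atan2(-0.2171,0.1700)=-0.9065;  ψ=arccos(-0.2065)=1.7788;  θ1=γ+ψ≈0.8724
φ2=120.0° → target in arm frame (-0.0431, 0.0480)
  e−x'=0.1931;  (l²−L²−(e−x')²−y'²−z²)/2L = -0.0916
  γ=atan2(-0.2171,0.1931)=-0.8439;  ψ=arccos(-0.3152)=1.8915;  θ2=γ+ψ≈1.0476
φ3=240.0° → target in arm frame (0.0631, 0.0133)
  A=0.0869, B=-0.2171, C=(l²−L²−A²−y'²−z²)/(2L)=0.0677
  √(A²+B²)=0.2339;  θ3 = -1.1900+1.2772 ≈ 0.0872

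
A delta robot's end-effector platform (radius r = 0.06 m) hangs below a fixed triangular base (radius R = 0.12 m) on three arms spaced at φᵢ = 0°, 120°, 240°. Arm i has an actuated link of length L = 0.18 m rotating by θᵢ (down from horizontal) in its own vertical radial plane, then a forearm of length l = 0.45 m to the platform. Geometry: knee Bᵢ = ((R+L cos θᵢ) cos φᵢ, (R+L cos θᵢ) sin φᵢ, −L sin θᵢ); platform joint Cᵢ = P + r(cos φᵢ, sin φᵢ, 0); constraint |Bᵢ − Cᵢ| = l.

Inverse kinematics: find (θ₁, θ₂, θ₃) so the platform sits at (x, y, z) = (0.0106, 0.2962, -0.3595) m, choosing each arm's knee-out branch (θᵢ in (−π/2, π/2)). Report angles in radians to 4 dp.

arm 1 (φ=0.0°): x'=0.0106, y'=0.2962
  A cos θ + B sin θ = C:  0.0494·cos θ + -0.3595·sin θ = -0.1370
  θ1 = atan2(B,A) + arccos(C/0.3629) = 0.5237
rotate P by −φ2: (0.2512, -0.1573, -0.3595)
  e−x'=-0.1912;  (l²−L²−(e−x')²−y'²−z²)/2L = -0.0568
  √(A²+B²)=0.4072;  θ2 = -2.0596+1.7107 ≈ -0.3489
φ3=240.0° → target in arm frame (-0.2618, -0.1389)
  A cos θ + B sin θ = C:  0.3218·cos θ + -0.3595·sin θ = -0.2278
  γ=atan2(-0.3595,0.3218)=-0.8407;  ψ=arccos(-0.4721)=2.0625;  θ3=γ+ψ≈1.2218

θ₁ = 0.5237, θ₂ = -0.3489, θ₃ = 1.2218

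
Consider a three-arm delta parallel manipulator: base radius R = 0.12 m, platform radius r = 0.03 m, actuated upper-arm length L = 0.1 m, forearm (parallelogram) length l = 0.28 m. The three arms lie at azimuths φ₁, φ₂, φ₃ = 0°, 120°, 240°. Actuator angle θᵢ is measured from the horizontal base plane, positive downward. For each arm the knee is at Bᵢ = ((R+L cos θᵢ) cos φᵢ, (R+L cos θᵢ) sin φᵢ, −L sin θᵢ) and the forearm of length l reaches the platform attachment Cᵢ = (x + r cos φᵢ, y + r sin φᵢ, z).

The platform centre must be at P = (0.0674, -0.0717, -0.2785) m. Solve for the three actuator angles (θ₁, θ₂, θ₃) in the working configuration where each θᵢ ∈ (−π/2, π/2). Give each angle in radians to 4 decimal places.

θ₁ = 0.3493, θ₂ = 1.3091, θ₃ = 0.6105

rotate P by −φ1: (0.0674, -0.0717, -0.2785)
  e−x'=0.0226;  (l²−L²−(e−x')²−y'²−z²)/2L = -0.0741
  γ=atan2(-0.2785,0.0226)=-1.4898;  ψ=arccos(-0.2651)=1.8391;  θ1=γ+ψ≈0.3493
rotate P by −φ2: (-0.0958, -0.0225, -0.2785)
  A=0.1858, B=-0.2785, C=(l²−L²−A²−y'²−z²)/(2L)=-0.2209
  θ2 = atan2(B,A) + arccos(C/0.3348) = 1.3091
rotate P by −φ3: (0.0284, 0.0942, -0.2785)
  A cos θ + B sin θ = C:  0.0616·cos θ + -0.2785·sin θ = -0.1092
  γ=atan2(-0.2785,0.0616)=-1.3531;  ψ=arccos(-0.3828)=1.9636;  θ3=γ+ψ≈0.6105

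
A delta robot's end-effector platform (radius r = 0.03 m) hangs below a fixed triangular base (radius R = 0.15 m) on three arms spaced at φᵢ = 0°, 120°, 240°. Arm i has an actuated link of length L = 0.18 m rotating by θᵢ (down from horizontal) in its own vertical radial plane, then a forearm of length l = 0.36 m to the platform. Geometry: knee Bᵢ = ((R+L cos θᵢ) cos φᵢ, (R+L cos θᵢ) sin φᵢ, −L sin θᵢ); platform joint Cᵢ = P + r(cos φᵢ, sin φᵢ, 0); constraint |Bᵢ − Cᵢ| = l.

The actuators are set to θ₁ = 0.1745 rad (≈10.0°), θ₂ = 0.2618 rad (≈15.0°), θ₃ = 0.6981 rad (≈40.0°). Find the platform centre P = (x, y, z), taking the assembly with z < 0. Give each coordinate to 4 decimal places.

(0.0395, 0.0506, -0.2774)

arm 1 at φ=0.0°: e+L cos θ1 = 0.2973;  centre 1 = (0.2973, 0.0000, -0.0313)
φ2=120.0°: virtual centre (-0.1469, 0.2545, -0.0466), radius l
φ3=240.0°: virtual centre (-0.1289, -0.2233, -0.1157), radius l
eliminate P² terms by subtracting sphere 1 from 2 and 3
[-0.8884 0.5090 -0.0307]·P = -0.0008;  [-0.8524 -0.4467 -0.1689]·P = -0.0094
det = 0.8307;  x = 0.0062+-0.1200z,  y = 0.0093+-0.1491z
into |P−centre ₁|² = l²: 1.0366z² + 0.1296z + -0.0438 = 0;  Δ = 0.1986;  z = -0.2774 or 0.1524 → z<0 root = -0.2774
x = 0.0395, y = 0.0506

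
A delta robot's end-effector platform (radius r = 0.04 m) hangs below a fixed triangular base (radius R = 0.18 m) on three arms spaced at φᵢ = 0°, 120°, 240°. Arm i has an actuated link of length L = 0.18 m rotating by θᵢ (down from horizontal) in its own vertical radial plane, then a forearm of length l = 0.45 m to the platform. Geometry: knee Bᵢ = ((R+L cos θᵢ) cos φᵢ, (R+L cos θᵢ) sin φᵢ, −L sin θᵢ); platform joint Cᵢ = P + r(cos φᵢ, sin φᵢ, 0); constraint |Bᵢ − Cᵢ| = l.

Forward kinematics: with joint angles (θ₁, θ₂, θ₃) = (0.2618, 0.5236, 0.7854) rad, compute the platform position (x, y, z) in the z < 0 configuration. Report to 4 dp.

(0.0686, 0.0424, -0.4215)

arm 1 at φ=0.0°: e+L cos θ1 = 0.3139;  centre 1 = (0.3139, 0.0000, -0.0466)
centre 2 = (0.2959·cos120.0°, 0.2959·sin120.0°, -0.0900) = (-0.1479, 0.2562, -0.0900)
arm 3 at φ=240.0°: e+L cos θ3 = 0.2673;  centre 3 = (-0.1336, -0.2315, -0.1273)
subtract pairs → two planes through P
[-0.9236 0.5125 -0.0868]·P = -0.0050;  [-0.8950 -0.4629 -0.1614]·P = -0.0130
Cramer: x(z) = 0.0102-0.1387z;  y(z) = 0.0085-0.0805z
quadratic in z: (1.0257)z²+(0.1760)z+(-0.1080)=0, √Δ=0.6886 → z ∈ {-0.4215, 0.2499}; z = -0.4215 (taking z<0)
x = 0.0686, y = 0.0424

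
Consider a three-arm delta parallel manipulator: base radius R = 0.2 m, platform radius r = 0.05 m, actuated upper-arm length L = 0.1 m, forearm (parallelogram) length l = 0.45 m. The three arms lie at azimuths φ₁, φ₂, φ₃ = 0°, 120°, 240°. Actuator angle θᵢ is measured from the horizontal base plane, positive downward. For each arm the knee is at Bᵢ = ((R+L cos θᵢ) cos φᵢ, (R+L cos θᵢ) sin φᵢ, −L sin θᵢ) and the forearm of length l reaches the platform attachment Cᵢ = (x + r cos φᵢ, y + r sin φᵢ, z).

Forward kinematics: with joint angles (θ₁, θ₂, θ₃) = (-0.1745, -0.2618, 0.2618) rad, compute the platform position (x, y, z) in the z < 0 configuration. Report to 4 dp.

(0.0179, 0.0444, -0.3665)

S1 = (0.2485·cos0.0°, 0.2485·sin0.0°, 0.0174) = (0.2485, 0.0000, 0.0174)
S2 = (0.2466·cos120.0°, 0.2466·sin120.0°, 0.0259) = (-0.1233, 0.2136, 0.0259)
arm 3 at φ=240.0°: ρ3 = 0.2466;  S3 = (-0.1233, -0.2136, -0.0259)
|S₂|²−|S₁|² = -0.0006;  |S₃|²−|S₁|² = -0.0006
plane₁₂: -0.7436x+0.4271y+0.0170z = -0.0006
Cramer: x(z) = 0.0008-0.0467z;  y(z) = 0.0000-0.1212z
into |P−S₁|² = l²: 1.0169z² + -0.0116z + -0.1408 = 0;  Δ = 0.5730;  z = -0.3665 or 0.3779 → z<0 root = -0.3665
x = 0.0179, y = 0.0444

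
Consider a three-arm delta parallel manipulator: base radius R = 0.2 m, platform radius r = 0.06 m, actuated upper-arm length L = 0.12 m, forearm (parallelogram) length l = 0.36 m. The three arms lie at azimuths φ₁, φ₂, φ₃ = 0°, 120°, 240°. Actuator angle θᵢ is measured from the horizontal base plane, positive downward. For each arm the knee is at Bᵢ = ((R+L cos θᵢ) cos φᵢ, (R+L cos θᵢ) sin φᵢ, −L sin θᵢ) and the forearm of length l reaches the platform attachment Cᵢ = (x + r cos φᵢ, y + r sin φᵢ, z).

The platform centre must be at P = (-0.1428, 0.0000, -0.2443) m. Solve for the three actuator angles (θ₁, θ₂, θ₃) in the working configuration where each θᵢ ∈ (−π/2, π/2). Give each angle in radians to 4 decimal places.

φ1=0.0° → target in arm frame (-0.1428, 0.0000)
  A=0.2828, B=-0.2443, C=(l²−L²−A²−y'²−z²)/(2L)=-0.1019
  γ=atan2(-0.2443,0.2828)=-0.7125;  ψ=arccos(-0.2727)=1.8470;  θ1=γ+ψ≈1.1345
φ2=120.0° → target in arm frame (0.0714, 0.1237)
  e−x'=0.0686;  (l²−L²−(e−x')²−y'²−z²)/2L = 0.1480
  √(A²+B²)=0.2537;  θ2 = -1.2970+0.9481 ≈ -0.3489
φ3=240.0° → target in arm frame (0.0714, -0.1237)
  A cos θ + B sin θ = C:  0.0686·cos θ + -0.2443·sin θ = 0.1480
  γ=atan2(-0.2443,0.0686)=-1.2970;  ψ=arccos(0.5832)=0.9481;  θ3=γ+ψ≈-0.3489

θ₁ = 1.1345, θ₂ = -0.3489, θ₃ = -0.3489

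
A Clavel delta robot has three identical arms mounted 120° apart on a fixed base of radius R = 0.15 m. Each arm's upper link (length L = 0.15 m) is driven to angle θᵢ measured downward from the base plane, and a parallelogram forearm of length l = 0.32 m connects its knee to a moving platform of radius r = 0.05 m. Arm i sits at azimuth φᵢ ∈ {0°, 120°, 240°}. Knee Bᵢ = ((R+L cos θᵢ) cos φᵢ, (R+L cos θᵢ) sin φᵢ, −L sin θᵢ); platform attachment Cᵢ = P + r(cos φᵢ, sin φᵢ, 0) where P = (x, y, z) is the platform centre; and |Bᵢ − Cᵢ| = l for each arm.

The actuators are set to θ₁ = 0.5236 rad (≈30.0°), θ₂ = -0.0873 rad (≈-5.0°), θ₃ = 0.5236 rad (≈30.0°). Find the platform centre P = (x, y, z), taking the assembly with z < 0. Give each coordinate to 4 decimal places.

O1 = (0.2299·cos0.0°, 0.2299·sin0.0°, -0.0750) = (0.2299, 0.0000, -0.0750)
O2 = (0.2494·cos120.0°, 0.2494·sin120.0°, 0.0131) = (-0.1247, 0.2160, 0.0131)
O3 = (0.2299·cos240.0°, 0.2299·sin240.0°, -0.0750) = (-0.1150, -0.1991, -0.0750)
|O₂|²−|O₁|² = 0.0039;  |O₃|²−|O₁|² = 0.0000
plane₁₂: -0.7092x+0.4320y+0.1762z = 0.0039
Cramer: x(z) = -0.0027+0.1209z;  y(z) = 0.0046-0.2093z
sphere 1 gives Az²+Bz+C=0 with A=1.0584, B=0.0918, C=-0.0427;  B²−4AC=0.1890;  roots -0.2488, 0.1620;  negative root z = -0.2488
x = -0.0327, y = 0.0567

(-0.0327, 0.0567, -0.2488)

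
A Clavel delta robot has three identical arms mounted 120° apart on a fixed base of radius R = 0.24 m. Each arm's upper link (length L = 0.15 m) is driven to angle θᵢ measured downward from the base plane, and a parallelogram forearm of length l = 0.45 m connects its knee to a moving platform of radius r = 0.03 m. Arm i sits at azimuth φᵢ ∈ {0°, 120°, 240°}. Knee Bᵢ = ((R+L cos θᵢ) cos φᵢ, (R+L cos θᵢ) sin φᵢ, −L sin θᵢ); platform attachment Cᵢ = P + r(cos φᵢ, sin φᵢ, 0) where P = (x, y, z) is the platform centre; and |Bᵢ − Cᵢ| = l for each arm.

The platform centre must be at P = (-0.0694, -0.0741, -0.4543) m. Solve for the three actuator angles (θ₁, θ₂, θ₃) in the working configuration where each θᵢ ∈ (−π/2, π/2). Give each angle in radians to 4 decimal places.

θ₁ = 1.3089, θ₂ = 1.1346, θ₃ = 0.5236

φ1=0.0° → target in arm frame (-0.0694, -0.0741)
  A=0.2794, B=-0.4543, C=(l²−L²−A²−y'²−z²)/(2L)=-0.3665
  √(A²+B²)=0.5333;  θ1 = -1.0194+2.3283 ≈ 1.3089
arm 2 (φ=120.0°): x'=-0.0295, y'=0.0972
  A cos θ + B sin θ = C:  0.2395·cos θ + -0.4543·sin θ = -0.3106
  γ=atan2(-0.4543,0.2395)=-1.0857;  ψ=arccos(-0.6048)=2.2203;  θ2=γ+ψ≈1.1346
rotate P by −φ3: (0.0989, -0.0231, -0.4543)
  A cos θ + B sin θ = C:  0.1111·cos θ + -0.4543·sin θ = -0.1309
  θ3 = atan2(B,A) + arccos(C/0.4677) = 0.5236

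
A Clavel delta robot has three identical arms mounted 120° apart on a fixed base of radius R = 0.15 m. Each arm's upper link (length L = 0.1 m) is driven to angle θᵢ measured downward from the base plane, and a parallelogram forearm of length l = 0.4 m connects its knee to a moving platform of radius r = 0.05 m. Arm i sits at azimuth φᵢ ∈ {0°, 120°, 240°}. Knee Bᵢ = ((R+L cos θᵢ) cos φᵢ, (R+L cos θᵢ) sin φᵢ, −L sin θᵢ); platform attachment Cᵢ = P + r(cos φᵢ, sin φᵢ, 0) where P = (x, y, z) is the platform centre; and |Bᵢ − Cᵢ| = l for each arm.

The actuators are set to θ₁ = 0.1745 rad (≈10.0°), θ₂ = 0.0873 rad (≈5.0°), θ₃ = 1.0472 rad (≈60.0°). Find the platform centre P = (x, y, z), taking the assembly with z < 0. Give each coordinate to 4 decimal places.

(0.0566, 0.1169, -0.3726)

O1 = (0.1985·cos0.0°, 0.1985·sin0.0°, -0.0174) = (0.1985, 0.0000, -0.0174)
arm 2 at φ=120.0°: e+L cos θ2 = 0.1996;  O2 = (-0.0998, 0.1729, -0.0087)
φ3=240.0°: virtual centre (-0.0750, -0.1299, -0.0866), radius l
eliminate P² terms by subtracting sphere 1 from 2 and 3
[-0.5966 0.3458 0.0173]·P = 0.0002;  [-0.5470 -0.2598 -0.1385]·P = -0.0097
Cramer: x(z) = 0.0096-0.1261z;  y(z) = 0.0172-0.2676z
sphere 1 gives Az²+Bz+C=0 with A=1.0875, B=0.0732, C=-0.1237;  B²−4AC=0.5435;  roots -0.3726, 0.3053;  negative root z = -0.3726
x = 0.0566, y = 0.1169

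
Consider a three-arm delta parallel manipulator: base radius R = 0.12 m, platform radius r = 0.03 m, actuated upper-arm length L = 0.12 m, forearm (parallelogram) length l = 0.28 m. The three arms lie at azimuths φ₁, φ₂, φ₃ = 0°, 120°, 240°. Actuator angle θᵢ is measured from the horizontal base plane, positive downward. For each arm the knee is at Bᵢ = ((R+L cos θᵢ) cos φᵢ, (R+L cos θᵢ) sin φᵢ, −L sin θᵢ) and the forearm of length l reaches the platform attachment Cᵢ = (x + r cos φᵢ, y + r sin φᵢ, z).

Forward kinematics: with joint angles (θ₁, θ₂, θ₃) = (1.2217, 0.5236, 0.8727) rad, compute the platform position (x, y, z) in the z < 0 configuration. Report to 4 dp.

(-0.0690, 0.0359, -0.3053)

arm 1 at φ=0.0°: (R−r)+L cos θ1 = 0.1310;  O1 = (0.1310, 0.0000, -0.1128)
φ2=120.0°: virtual centre (-0.0970, 0.1679, -0.0600), radius l
O3 = (0.1671·cos240.0°, 0.1671·sin240.0°, -0.0919) = (-0.0836, -0.1447, -0.0919)
|O₂|²−|O₁|² = 0.0113;  |O₃|²−|O₁|² = 0.0065
[-0.4560 0.3359 0.1055]·P = 0.0113;  [-0.4292 -0.2895 0.0417]·P = 0.0065
Cramer: x(z) = -0.0198+0.1613z;  y(z) = 0.0069-0.0952z
into |P−O₁|² = l²: 1.0351z² + 0.1756z + -0.0429 = 0;  Δ = 0.2084;  z = -0.3053 or 0.1357 → z<0 root = -0.3053
x = -0.0690, y = 0.0359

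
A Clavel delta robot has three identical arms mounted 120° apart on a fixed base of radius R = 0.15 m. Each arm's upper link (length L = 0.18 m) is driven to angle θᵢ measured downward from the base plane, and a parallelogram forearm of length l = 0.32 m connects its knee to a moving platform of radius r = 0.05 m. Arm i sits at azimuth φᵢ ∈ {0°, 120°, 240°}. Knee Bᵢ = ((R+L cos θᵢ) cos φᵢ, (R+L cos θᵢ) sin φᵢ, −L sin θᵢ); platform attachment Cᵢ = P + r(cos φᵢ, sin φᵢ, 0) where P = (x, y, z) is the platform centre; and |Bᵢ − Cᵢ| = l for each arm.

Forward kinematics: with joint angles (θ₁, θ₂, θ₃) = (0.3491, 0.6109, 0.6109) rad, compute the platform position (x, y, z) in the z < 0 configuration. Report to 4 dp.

(0.0352, 0.0000, -0.2799)

arm 1 at φ=0.0°: ρ1 = 0.2691;  centre 1 = (0.2691, 0.0000, -0.0616)
φ2=120.0°: virtual centre (-0.1237, 0.2143, -0.1032), radius l
arm 3 at φ=240.0°: ρ3 = 0.2474;  centre 3 = (-0.1237, -0.2143, -0.1032)
|centre ₂|²−|centre ₁|² = -0.0043;  |centre ₃|²−|centre ₁|² = -0.0043
plane₁₂: -0.7857x+0.4286y+-0.0834z = -0.0043
Cramer: x(z) = 0.0055-0.1061z;  y(z) = 0.0000+0.0000z
sphere 1 gives Az²+Bz+C=0 with A=1.0113, B=0.1791, C=-0.0291;  B²−4AC=0.1498;  roots -0.2799, 0.1028;  negative root z = -0.2799
x = 0.0352, y = 0.0000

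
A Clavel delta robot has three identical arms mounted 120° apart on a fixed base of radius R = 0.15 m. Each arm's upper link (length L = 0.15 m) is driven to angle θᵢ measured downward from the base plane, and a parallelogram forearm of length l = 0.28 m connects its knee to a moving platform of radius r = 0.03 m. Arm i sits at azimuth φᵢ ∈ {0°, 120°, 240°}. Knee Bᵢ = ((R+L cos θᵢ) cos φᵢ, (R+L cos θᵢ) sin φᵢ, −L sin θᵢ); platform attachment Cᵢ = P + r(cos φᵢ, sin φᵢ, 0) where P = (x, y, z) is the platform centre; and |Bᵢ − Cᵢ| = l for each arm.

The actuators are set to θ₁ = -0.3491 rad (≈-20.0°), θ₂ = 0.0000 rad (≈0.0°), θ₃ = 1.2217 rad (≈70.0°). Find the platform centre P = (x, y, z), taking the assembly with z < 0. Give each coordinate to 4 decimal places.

S1 = (0.2610·cos0.0°, 0.2610·sin0.0°, 0.0513) = (0.2610, 0.0000, 0.0513)
arm 2 at φ=120.0°: ρ2 = 0.2700;  S2 = (-0.1350, 0.2338, 0.0000)
φ3=240.0°: virtual centre (-0.0857, -0.1484, -0.1410), radius l
|S₂|²−|S₁|² = 0.0022;  |S₃|²−|S₁|² = -0.0215
linear system: -0.7919x+0.4677y = 0.0022−-0.1026z; -0.6932x+-0.2967y = -0.0215−-0.3845z
det = 0.5592;  x = 0.0168+-0.3761z,  y = 0.0332+-0.4174z
quadratic in z: (1.3156)z²+(0.0533)z+(-0.0151)=0, √Δ=0.2867 → z ∈ {-0.1292, 0.0887}; z = -0.1292 (taking z<0)
x = 0.0654, y = 0.0871

(0.0654, 0.0871, -0.1292)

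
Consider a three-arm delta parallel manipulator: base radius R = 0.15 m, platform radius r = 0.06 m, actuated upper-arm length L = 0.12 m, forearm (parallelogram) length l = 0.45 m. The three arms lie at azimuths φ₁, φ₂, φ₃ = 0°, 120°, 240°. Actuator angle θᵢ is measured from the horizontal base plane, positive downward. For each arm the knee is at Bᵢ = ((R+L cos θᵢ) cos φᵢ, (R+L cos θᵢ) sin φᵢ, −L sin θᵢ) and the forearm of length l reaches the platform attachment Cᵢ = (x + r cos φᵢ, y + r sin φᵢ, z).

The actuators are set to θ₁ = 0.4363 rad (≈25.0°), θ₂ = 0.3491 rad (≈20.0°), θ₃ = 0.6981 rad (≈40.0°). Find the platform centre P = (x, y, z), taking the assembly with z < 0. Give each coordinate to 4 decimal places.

(0.0167, 0.0558, -0.4584)

arm 1 at φ=0.0°: e+L cos θ1 = 0.1988;  S1 = (0.1988, 0.0000, -0.0507)
φ2=120.0°: virtual centre (-0.1014, 0.1756, -0.0410), radius l
S3 = (0.1819·cos240.0°, 0.1819·sin240.0°, -0.0771) = (-0.0910, -0.1576, -0.0771)
subtract pairs → two planes through P
linear system: -0.6003x+0.3512y = 0.0007−0.0193z; -0.5794x+-0.3151y = -0.0030−-0.0528z
det = 0.3927;  x = 0.0021+-0.0318z,  y = 0.0057+-0.1093z
sphere 1 gives Az²+Bz+C=0 with A=1.0130, B=0.1127, C=-0.1612;  B²−4AC=0.6660;  roots -0.4584, 0.3472;  negative root z = -0.4584
x = 0.0167, y = 0.0558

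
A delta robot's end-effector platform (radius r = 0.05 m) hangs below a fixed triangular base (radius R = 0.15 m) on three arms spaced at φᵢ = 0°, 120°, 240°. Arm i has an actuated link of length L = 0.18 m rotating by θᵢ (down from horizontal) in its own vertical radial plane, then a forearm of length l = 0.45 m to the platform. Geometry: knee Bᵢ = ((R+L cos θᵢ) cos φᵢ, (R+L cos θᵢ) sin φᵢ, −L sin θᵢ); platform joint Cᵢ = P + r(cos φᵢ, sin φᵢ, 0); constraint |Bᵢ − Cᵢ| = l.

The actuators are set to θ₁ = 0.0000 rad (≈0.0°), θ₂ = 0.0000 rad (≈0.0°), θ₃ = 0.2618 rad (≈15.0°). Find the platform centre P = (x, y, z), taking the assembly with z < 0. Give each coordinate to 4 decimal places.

arm 1 at φ=0.0°: ρ1 = 0.2800;  centre 1 = (0.2800, 0.0000, 0.0000)
φ2=120.0°: virtual centre (-0.1400, 0.2425, 0.0000), radius l
arm 3 at φ=240.0°: ρ3 = 0.2739;  centre 3 = (-0.1369, -0.2372, -0.0466)
subtract pairs → two planes through P
plane₁₂: -0.8400x+0.4850y+0.0000z = 0.0000
det = 0.8029;  x = 0.0007+-0.0563z,  y = 0.0013+-0.0975z
into |P−centre ₁|² = l²: 1.0127z² + 0.0312z + -0.1245 = 0;  Δ = 0.5053;  z = -0.3664 or 0.3356 → z<0 root = -0.3664
x = 0.0214, y = 0.0370

(0.0214, 0.0370, -0.3664)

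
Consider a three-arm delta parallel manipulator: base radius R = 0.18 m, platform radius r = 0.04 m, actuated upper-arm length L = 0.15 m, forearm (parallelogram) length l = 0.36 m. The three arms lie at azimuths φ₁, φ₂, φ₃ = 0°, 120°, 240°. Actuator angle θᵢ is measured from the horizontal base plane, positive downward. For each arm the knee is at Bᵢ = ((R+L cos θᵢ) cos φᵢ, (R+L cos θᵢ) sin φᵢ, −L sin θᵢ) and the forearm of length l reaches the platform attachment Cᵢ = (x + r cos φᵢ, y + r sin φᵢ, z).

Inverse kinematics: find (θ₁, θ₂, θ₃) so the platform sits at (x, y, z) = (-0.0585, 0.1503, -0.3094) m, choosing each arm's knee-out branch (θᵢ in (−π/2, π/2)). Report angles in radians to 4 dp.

arm 1 (φ=0.0°): x'=-0.0585, y'=0.1503
  A cos θ + B sin θ = C:  0.1985·cos θ + -0.3094·sin θ = -0.1687
  θ1 = atan2(B,A) + arccos(C/0.3676) = 1.0473
φ2=120.0° → target in arm frame (0.1594, -0.0245)
  A=-0.0194, B=-0.3094, C=(l²−L²−A²−y'²−z²)/(2L)=0.0347
  θ2 = atan2(B,A) + arccos(C/0.3100) = -0.1747
φ3=240.0° → target in arm frame (-0.1009, -0.1258)
  A cos θ + B sin θ = C:  0.2409·cos θ + -0.3094·sin θ = -0.2083
  γ=atan2(-0.3094,0.2409)=-0.9092;  ψ=arccos(-0.5313)=2.1309;  θ3=γ+ψ≈1.2217

θ₁ = 1.0473, θ₂ = -0.1747, θ₃ = 1.2217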